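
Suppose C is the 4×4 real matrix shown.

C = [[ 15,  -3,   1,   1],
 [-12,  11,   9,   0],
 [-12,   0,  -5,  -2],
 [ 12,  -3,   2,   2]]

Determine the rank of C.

Row reduce to echelon form.
R2 ← R2 + (4/5)·R1: [0, 43/5, 49/5, 4/5]
R3 ← R3 + (4/5)·R1: [0, -12/5, -21/5, -6/5]
R4 ← R4 − (4/5)·R1: [0, -3/5, 6/5, 6/5]
R3 ← R3 + (12/43)·R2: [0, 0, -63/43, -42/43]
R4 ← R4 + (3/43)·R2: [0, 0, 81/43, 54/43]
R4 ← R4 + (9/7)·R3: [0, 0, 0, 0]
Echelon form has 3 nonzero rows, so rank(C) = 3.

3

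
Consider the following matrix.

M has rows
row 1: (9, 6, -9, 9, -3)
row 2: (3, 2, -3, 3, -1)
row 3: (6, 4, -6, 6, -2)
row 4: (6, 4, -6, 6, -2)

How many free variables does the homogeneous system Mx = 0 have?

4

Row reduce to echelon form.
R2 ← R2 − (1/3)·R1: [0, 0, 0, 0, 0]
R3 ← R3 − (2/3)·R1: [0, 0, 0, 0, 0]
R4 ← R4 − (2/3)·R1: [0, 0, 0, 0, 0]
1 nonzero row, so rank(M) = 1.
M has 5 columns; by rank–nullity, nullity = 5 − 1 = 4.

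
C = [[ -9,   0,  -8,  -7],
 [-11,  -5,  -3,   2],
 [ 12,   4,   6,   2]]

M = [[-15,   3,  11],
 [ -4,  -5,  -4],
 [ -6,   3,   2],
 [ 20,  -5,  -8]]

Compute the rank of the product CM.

3

First compute CM:
[[ 43, -16, -59],
 [243, -27, -123],
 [-192,  24, 112]]
Now row reduce the product.
R2 ← R2 − (243/43)·R1: [0, 2727/43, 9048/43]
R3 ← R3 + (192/43)·R1: [0, -2040/43, -6512/43]
R3 ← R3 + (680/909)·R2: [0, 0, 1808/303]
3 nonzero rows, so rank(CM) = 3.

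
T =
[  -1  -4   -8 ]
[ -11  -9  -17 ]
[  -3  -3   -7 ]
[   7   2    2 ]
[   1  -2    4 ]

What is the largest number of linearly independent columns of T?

Row reduce to echelon form.
R2 ← R2 − (11)·R1: [0, 35, 71]
R3 ← R3 − (3)·R1: [0, 9, 17]
R4 ← R4 + (7)·R1: [0, -26, -54]
R5 ← R5 + R1: [0, -6, -4]
R3 ← R3 − (9/35)·R2: [0, 0, -44/35]
R4 ← R4 + (26/35)·R2: [0, 0, -44/35]
R5 ← R5 + (6/35)·R2: [0, 0, 286/35]
R4 ← R4 − R3: [0, 0, 0]
R5 ← R5 + (13/2)·R3: [0, 0, 0]
Echelon form has 3 nonzero rows, so rank(T) = 3.
The rank gives the maximum number of linearly independent columns: 3.

3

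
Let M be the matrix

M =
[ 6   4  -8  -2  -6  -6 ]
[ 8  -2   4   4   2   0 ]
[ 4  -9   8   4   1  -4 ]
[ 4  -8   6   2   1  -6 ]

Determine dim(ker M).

2

Row reduce to echelon form.
R2 ← R2 − (4/3)·R1: [0, -22/3, 44/3, 20/3, 10, 8]
R3 ← R3 − (2/3)·R1: [0, -35/3, 40/3, 16/3, 5, 0]
R4 ← R4 − (2/3)·R1: [0, -32/3, 34/3, 10/3, 5, -2]
R3 ← R3 − (35/22)·R2: [0, 0, -10, -58/11, -120/11, -140/11]
R4 ← R4 − (16/11)·R2: [0, 0, -10, -70/11, -105/11, -150/11]
R4 ← R4 − R3: [0, 0, 0, -12/11, 15/11, -10/11]
4 nonzero rows, so rank(M) = 4.
M has 6 columns; by rank–nullity, nullity = 6 − 4 = 2.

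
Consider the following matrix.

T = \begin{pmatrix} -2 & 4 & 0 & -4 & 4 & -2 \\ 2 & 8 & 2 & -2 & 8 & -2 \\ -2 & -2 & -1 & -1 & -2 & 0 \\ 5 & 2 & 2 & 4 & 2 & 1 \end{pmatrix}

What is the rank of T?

Row reduce to echelon form.
R2 ← R2 + R1: [0, 12, 2, -6, 12, -4]
R3 ← R3 − R1: [0, -6, -1, 3, -6, 2]
R4 ← R4 + (5/2)·R1: [0, 12, 2, -6, 12, -4]
R3 ← R3 + (1/2)·R2: [0, 0, 0, 0, 0, 0]
R4 ← R4 − R2: [0, 0, 0, 0, 0, 0]
Echelon form has 2 nonzero rows, so rank(T) = 2.

2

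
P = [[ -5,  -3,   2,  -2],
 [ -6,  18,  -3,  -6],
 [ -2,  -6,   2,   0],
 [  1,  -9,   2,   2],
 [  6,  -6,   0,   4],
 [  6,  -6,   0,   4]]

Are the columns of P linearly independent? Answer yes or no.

Row reduce P to echelon form.
R2 ← R2 − (6/5)·R1: [0, 108/5, -27/5, -18/5]
R3 ← R3 − (2/5)·R1: [0, -24/5, 6/5, 4/5]
R4 ← R4 + (1/5)·R1: [0, -48/5, 12/5, 8/5]
R5 ← R5 + (6/5)·R1: [0, -48/5, 12/5, 8/5]
R6 ← R6 + (6/5)·R1: [0, -48/5, 12/5, 8/5]
R3 ← R3 + (2/9)·R2: [0, 0, 0, 0]
R4 ← R4 + (4/9)·R2: [0, 0, 0, 0]
R5 ← R5 + (4/9)·R2: [0, 0, 0, 0]
R6 ← R6 + (4/9)·R2: [0, 0, 0, 0]
2 pivots among 4 columns.
Only 2 < 4 pivot columns, so the columns are linearly dependent.

no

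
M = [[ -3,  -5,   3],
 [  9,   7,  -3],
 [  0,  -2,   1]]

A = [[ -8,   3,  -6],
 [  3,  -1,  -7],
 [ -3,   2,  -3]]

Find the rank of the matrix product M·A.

3

First compute MA:
[[  0,   2,  44],
 [-42,  14, -94],
 [ -9,   4,  11]]
Now row reduce the product.
Swap R1 ↔ R2
R3 ← R3 − (3/14)·R1: [0, 1, 218/7]
R3 ← R3 − (1/2)·R2: [0, 0, 64/7]
3 nonzero rows, so rank(MA) = 3.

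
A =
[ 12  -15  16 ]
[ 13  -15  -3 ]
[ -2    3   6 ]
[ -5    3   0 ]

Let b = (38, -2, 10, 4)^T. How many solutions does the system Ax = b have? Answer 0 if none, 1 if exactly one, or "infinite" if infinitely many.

1

Row reduce the augmented matrix [A | b].
R2 ← R2 − (13/12)·R1: [0, 5/4, -61/3, -259/6]
R3 ← R3 + (1/6)·R1: [0, 1/2, 26/3, 49/3]
R4 ← R4 + (5/12)·R1: [0, -13/4, 20/3, 119/6]
R3 ← R3 − (2/5)·R2: [0, 0, 84/5, 168/5]
R4 ← R4 + (13/5)·R2: [0, 0, -231/5, -462/5]
R4 ← R4 + (11/4)·R3: [0, 0, 0, 0]
The echelon form has 3 nonzero rows, and every pivot lies in the first 3 columns, so rank(A) = rank([A|b]) = 3.
The system is consistent.
rank = 3 = number of unknowns, so the solution is unique.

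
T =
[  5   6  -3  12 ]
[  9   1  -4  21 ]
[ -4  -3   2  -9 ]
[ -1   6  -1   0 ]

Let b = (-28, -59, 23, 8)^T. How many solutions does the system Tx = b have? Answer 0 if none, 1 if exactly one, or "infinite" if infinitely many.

infinite

Row reduce the augmented matrix [T | b].
R2 ← R2 − (9/5)·R1: [0, -49/5, 7/5, -3/5, -43/5]
R3 ← R3 + (4/5)·R1: [0, 9/5, -2/5, 3/5, 3/5]
R4 ← R4 + (1/5)·R1: [0, 36/5, -8/5, 12/5, 12/5]
R3 ← R3 + (9/49)·R2: [0, 0, -1/7, 24/49, -48/49]
R4 ← R4 + (36/49)·R2: [0, 0, -4/7, 96/49, -192/49]
R4 ← R4 − (4)·R3: [0, 0, 0, 0, 0]
The echelon form has 3 nonzero rows, and every pivot lies in the first 4 columns, so rank(T) = rank([T|b]) = 3.
The system is consistent.
rank = 3 < 4 unknowns, so there are infinitely many solutions.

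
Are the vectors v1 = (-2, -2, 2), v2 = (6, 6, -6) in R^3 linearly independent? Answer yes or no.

no

Form the matrix with these vectors as rows and row reduce.
R2 ← R2 + (3)·R1: [0, 0, 0]
1 nonzero row, so the 2 vectors span a space of dimension 1.
Since 1 < 2, the vectors are linearly dependent.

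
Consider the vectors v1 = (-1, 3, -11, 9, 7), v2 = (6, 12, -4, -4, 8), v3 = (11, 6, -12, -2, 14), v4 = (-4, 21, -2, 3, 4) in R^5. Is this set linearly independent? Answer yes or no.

Form the matrix with these vectors as rows and row reduce.
R2 ← R2 + (6)·R1: [0, 30, -70, 50, 50]
R3 ← R3 + (11)·R1: [0, 39, -133, 97, 91]
R4 ← R4 − (4)·R1: [0, 9, 42, -33, -24]
R3 ← R3 − (13/10)·R2: [0, 0, -42, 32, 26]
R4 ← R4 − (3/10)·R2: [0, 0, 63, -48, -39]
R4 ← R4 + (3/2)·R3: [0, 0, 0, 0, 0]
3 nonzero rows, so the 4 vectors span a space of dimension 3.
Since 3 < 4, the vectors are linearly dependent.

no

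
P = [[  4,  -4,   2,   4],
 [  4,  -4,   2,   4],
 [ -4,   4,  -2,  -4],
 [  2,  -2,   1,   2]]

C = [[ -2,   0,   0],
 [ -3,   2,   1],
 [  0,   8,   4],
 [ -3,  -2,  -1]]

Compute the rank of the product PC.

1

First compute PC:
[[ -8,   0,   0],
 [ -8,   0,   0],
 [  8,   0,   0],
 [ -4,   0,   0]]
Now row reduce the product.
R2 ← R2 − R1: [0, 0, 0]
R3 ← R3 + R1: [0, 0, 0]
R4 ← R4 − (1/2)·R1: [0, 0, 0]
1 nonzero row, so rank(PC) = 1.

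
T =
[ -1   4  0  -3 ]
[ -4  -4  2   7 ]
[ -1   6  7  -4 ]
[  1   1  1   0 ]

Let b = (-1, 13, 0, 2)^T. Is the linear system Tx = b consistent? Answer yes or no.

Row reduce the augmented matrix [T | b].
R2 ← R2 − (4)·R1: [0, -20, 2, 19, 17]
R3 ← R3 − R1: [0, 2, 7, -1, 1]
R4 ← R4 + R1: [0, 5, 1, -3, 1]
R3 ← R3 + (1/10)·R2: [0, 0, 36/5, 9/10, 27/10]
R4 ← R4 + (1/4)·R2: [0, 0, 3/2, 7/4, 21/4]
R4 ← R4 − (5/24)·R3: [0, 0, 0, 25/16, 75/16]
The echelon form has 4 nonzero rows, and every pivot lies in the first 4 columns, so rank(T) = rank([T|b]) = 4.
The system is consistent.

yes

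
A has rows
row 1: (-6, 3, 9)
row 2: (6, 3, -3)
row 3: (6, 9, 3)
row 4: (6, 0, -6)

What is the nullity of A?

Row reduce to echelon form.
R2 ← R2 + R1: [0, 6, 6]
R3 ← R3 + R1: [0, 12, 12]
R4 ← R4 + R1: [0, 3, 3]
R3 ← R3 − (2)·R2: [0, 0, 0]
R4 ← R4 − (1/2)·R2: [0, 0, 0]
2 nonzero rows, so rank(A) = 2.
A has 3 columns; by rank–nullity, nullity = 3 − 2 = 1.

1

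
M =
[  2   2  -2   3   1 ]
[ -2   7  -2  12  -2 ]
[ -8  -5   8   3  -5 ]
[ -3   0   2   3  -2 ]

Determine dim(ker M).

2

Row reduce to echelon form.
R2 ← R2 + R1: [0, 9, -4, 15, -1]
R3 ← R3 + (4)·R1: [0, 3, 0, 15, -1]
R4 ← R4 + (3/2)·R1: [0, 3, -1, 15/2, -1/2]
R3 ← R3 − (1/3)·R2: [0, 0, 4/3, 10, -2/3]
R4 ← R4 − (1/3)·R2: [0, 0, 1/3, 5/2, -1/6]
R4 ← R4 − (1/4)·R3: [0, 0, 0, 0, 0]
3 nonzero rows, so rank(M) = 3.
M has 5 columns; by rank–nullity, nullity = 5 − 3 = 2.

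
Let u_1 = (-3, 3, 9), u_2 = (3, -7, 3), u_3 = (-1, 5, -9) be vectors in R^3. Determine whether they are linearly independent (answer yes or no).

no

Form the matrix with these vectors as rows and row reduce.
R2 ← R2 + R1: [0, -4, 12]
R3 ← R3 − (1/3)·R1: [0, 4, -12]
R3 ← R3 + R2: [0, 0, 0]
2 nonzero rows, so the 3 vectors span a space of dimension 2.
Since 2 < 3, the vectors are linearly dependent.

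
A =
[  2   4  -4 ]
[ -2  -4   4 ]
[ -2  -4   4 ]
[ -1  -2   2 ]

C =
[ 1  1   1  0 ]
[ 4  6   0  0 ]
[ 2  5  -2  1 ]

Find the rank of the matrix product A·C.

1

First compute AC:
[[ 10,   6,  10,  -4],
 [-10,  -6, -10,   4],
 [-10,  -6, -10,   4],
 [ -5,  -3,  -5,   2]]
Now row reduce the product.
R2 ← R2 + R1: [0, 0, 0, 0]
R3 ← R3 + R1: [0, 0, 0, 0]
R4 ← R4 + (1/2)·R1: [0, 0, 0, 0]
1 nonzero row, so rank(AC) = 1.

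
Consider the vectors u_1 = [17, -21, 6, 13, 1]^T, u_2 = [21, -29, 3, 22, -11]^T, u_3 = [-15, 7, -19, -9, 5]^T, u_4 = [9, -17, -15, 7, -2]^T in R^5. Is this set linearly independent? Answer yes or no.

Form the matrix with these vectors as rows and row reduce.
R2 ← R2 − (21/17)·R1: [0, -52/17, -75/17, 101/17, -208/17]
R3 ← R3 + (15/17)·R1: [0, -196/17, -233/17, 42/17, 100/17]
R4 ← R4 − (9/17)·R1: [0, -100/17, -309/17, 2/17, -43/17]
R3 ← R3 − (49/13)·R2: [0, 0, 38/13, -259/13, 52]
R4 ← R4 − (25/13)·R2: [0, 0, -126/13, -147/13, 21]
R4 ← R4 + (63/19)·R3: [0, 0, 0, -1470/19, 3675/19]
4 nonzero rows, so the 4 vectors span a space of dimension 4.
Since 4 = 4, the vectors are linearly independent.

yes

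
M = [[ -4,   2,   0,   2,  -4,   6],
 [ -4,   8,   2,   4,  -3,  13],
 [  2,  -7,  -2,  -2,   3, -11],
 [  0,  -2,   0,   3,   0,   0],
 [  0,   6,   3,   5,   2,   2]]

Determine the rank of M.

5

Row reduce to echelon form.
R2 ← R2 − R1: [0, 6, 2, 2, 1, 7]
R3 ← R3 + (1/2)·R1: [0, -6, -2, -1, 1, -8]
R3 ← R3 + R2: [0, 0, 0, 1, 2, -1]
R4 ← R4 + (1/3)·R2: [0, 0, 2/3, 11/3, 1/3, 7/3]
R5 ← R5 − R2: [0, 0, 1, 3, 1, -5]
Swap R3 ↔ R4
R5 ← R5 − (3/2)·R3: [0, 0, 0, -5/2, 1/2, -17/2]
R5 ← R5 + (5/2)·R4: [0, 0, 0, 0, 11/2, -11]
Echelon form has 5 nonzero rows, so rank(M) = 5.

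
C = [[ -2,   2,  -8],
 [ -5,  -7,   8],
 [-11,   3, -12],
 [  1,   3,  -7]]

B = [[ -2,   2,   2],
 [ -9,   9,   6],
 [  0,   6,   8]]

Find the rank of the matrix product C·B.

First compute CB:
[[-14, -34, -56],
 [ 73, -25,  12],
 [ -5, -67, -100],
 [-29, -13, -36]]
Now row reduce the product.
R2 ← R2 + (73/14)·R1: [0, -1416/7, -280]
R3 ← R3 − (5/14)·R1: [0, -384/7, -80]
R4 ← R4 − (29/14)·R1: [0, 402/7, 80]
R3 ← R3 − (16/59)·R2: [0, 0, -240/59]
R4 ← R4 + (67/236)·R2: [0, 0, 30/59]
R4 ← R4 + (1/8)·R3: [0, 0, 0]
3 nonzero rows, so rank(CB) = 3.

3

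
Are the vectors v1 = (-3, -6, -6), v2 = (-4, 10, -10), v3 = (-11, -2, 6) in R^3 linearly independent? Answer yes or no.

yes

Form the matrix with these vectors as rows and row reduce.
R2 ← R2 − (4/3)·R1: [0, 18, -2]
R3 ← R3 − (11/3)·R1: [0, 20, 28]
R3 ← R3 − (10/9)·R2: [0, 0, 272/9]
3 nonzero rows, so the 3 vectors span a space of dimension 3.
Since 3 = 3, the vectors are linearly independent.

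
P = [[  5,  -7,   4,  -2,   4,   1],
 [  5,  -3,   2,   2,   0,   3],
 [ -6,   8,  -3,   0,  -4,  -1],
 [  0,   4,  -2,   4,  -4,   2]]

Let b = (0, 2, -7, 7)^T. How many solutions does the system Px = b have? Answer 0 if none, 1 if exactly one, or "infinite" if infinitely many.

0

Row reduce the augmented matrix [P | b].
R2 ← R2 − R1: [0, 4, -2, 4, -4, 2, 2]
R3 ← R3 + (6/5)·R1: [0, -2/5, 9/5, -12/5, 4/5, 1/5, -7]
R3 ← R3 + (1/10)·R2: [0, 0, 8/5, -2, 2/5, 2/5, -34/5]
R4 ← R4 − R2: [0, 0, 0, 0, 0, 0, 5]
The echelon form has 4 nonzero rows; the last pivot sits in the augmented column, so rank(P) = 3 but rank([P|b]) = 4.
Since the ranks differ, the system is inconsistent.
It has no solutions.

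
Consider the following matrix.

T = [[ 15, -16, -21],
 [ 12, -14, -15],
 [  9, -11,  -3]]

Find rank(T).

3

Row reduce to echelon form.
R2 ← R2 − (4/5)·R1: [0, -6/5, 9/5]
R3 ← R3 − (3/5)·R1: [0, -7/5, 48/5]
R3 ← R3 − (7/6)·R2: [0, 0, 15/2]
Echelon form has 3 nonzero rows, so rank(T) = 3.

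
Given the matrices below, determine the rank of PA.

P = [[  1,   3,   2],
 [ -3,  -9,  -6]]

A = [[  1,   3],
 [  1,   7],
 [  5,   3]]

First compute PA:
[[ 14,  30],
 [-42, -90]]
Now row reduce the product.
R2 ← R2 + (3)·R1: [0, 0]
1 nonzero row, so rank(PA) = 1.

1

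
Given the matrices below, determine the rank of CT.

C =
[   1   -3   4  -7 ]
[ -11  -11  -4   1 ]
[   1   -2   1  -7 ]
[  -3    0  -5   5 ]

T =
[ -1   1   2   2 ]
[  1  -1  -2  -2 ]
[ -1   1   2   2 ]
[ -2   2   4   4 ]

First compute CT:
[[  6,  -6, -12, -12],
 [  2,  -2,  -4,  -4],
 [ 10, -10, -20, -20],
 [ -2,   2,   4,   4]]
Now row reduce the product.
R2 ← R2 − (1/3)·R1: [0, 0, 0, 0]
R3 ← R3 − (5/3)·R1: [0, 0, 0, 0]
R4 ← R4 + (1/3)·R1: [0, 0, 0, 0]
1 nonzero row, so rank(CT) = 1.

1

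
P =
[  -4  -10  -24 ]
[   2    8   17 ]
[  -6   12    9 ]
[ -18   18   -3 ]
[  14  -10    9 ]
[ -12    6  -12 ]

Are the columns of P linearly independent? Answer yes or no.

Row reduce P to echelon form.
R2 ← R2 + (1/2)·R1: [0, 3, 5]
R3 ← R3 − (3/2)·R1: [0, 27, 45]
R4 ← R4 − (9/2)·R1: [0, 63, 105]
R5 ← R5 + (7/2)·R1: [0, -45, -75]
R6 ← R6 − (3)·R1: [0, 36, 60]
R3 ← R3 − (9)·R2: [0, 0, 0]
R4 ← R4 − (21)·R2: [0, 0, 0]
R5 ← R5 + (15)·R2: [0, 0, 0]
R6 ← R6 − (12)·R2: [0, 0, 0]
2 pivots among 3 columns.
Only 2 < 3 pivot columns, so the columns are linearly dependent.

no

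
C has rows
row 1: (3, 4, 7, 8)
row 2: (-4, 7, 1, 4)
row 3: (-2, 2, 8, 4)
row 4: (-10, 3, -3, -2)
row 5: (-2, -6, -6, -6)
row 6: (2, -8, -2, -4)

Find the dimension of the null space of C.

Row reduce to echelon form.
R2 ← R2 + (4/3)·R1: [0, 37/3, 31/3, 44/3]
R3 ← R3 + (2/3)·R1: [0, 14/3, 38/3, 28/3]
R4 ← R4 + (10/3)·R1: [0, 49/3, 61/3, 74/3]
R5 ← R5 + (2/3)·R1: [0, -10/3, -4/3, -2/3]
R6 ← R6 − (2/3)·R1: [0, -32/3, -20/3, -28/3]
R3 ← R3 − (14/37)·R2: [0, 0, 324/37, 140/37]
R4 ← R4 − (49/37)·R2: [0, 0, 246/37, 194/37]
R5 ← R5 + (10/37)·R2: [0, 0, 54/37, 122/37]
R6 ← R6 + (32/37)·R2: [0, 0, 84/37, 124/37]
R4 ← R4 − (41/54)·R3: [0, 0, 0, 64/27]
R5 ← R5 − (1/6)·R3: [0, 0, 0, 8/3]
R6 ← R6 − (7/27)·R3: [0, 0, 0, 64/27]
R5 ← R5 − (9/8)·R4: [0, 0, 0, 0]
R6 ← R6 − R4: [0, 0, 0, 0]
4 nonzero rows, so rank(C) = 4.
C has 4 columns; by rank–nullity, nullity = 4 − 4 = 0.

0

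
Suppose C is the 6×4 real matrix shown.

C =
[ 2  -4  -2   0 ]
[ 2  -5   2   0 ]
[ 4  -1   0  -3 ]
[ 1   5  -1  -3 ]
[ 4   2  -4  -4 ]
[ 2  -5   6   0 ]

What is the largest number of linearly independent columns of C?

4

Row reduce to echelon form.
R2 ← R2 − R1: [0, -1, 4, 0]
R3 ← R3 − (2)·R1: [0, 7, 4, -3]
R4 ← R4 − (1/2)·R1: [0, 7, 0, -3]
R5 ← R5 − (2)·R1: [0, 10, 0, -4]
R6 ← R6 − R1: [0, -1, 8, 0]
R3 ← R3 + (7)·R2: [0, 0, 32, -3]
R4 ← R4 + (7)·R2: [0, 0, 28, -3]
R5 ← R5 + (10)·R2: [0, 0, 40, -4]
R6 ← R6 − R2: [0, 0, 4, 0]
R4 ← R4 − (7/8)·R3: [0, 0, 0, -3/8]
R5 ← R5 − (5/4)·R3: [0, 0, 0, -1/4]
R6 ← R6 − (1/8)·R3: [0, 0, 0, 3/8]
R5 ← R5 − (2/3)·R4: [0, 0, 0, 0]
R6 ← R6 + R4: [0, 0, 0, 0]
Echelon form has 4 nonzero rows, so rank(C) = 4.
The rank gives the maximum number of linearly independent columns: 4.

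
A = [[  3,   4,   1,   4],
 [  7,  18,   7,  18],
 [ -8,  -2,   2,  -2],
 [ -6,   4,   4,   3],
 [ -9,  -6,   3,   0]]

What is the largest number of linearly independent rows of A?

Row reduce to echelon form.
R2 ← R2 − (7/3)·R1: [0, 26/3, 14/3, 26/3]
R3 ← R3 + (8/3)·R1: [0, 26/3, 14/3, 26/3]
R4 ← R4 + (2)·R1: [0, 12, 6, 11]
R5 ← R5 + (3)·R1: [0, 6, 6, 12]
R3 ← R3 − R2: [0, 0, 0, 0]
R4 ← R4 − (18/13)·R2: [0, 0, -6/13, -1]
R5 ← R5 − (9/13)·R2: [0, 0, 36/13, 6]
Swap R3 ↔ R4
R5 ← R5 + (6)·R3: [0, 0, 0, 0]
Echelon form has 3 nonzero rows, so rank(A) = 3.
The rank gives the maximum number of linearly independent rows: 3.

3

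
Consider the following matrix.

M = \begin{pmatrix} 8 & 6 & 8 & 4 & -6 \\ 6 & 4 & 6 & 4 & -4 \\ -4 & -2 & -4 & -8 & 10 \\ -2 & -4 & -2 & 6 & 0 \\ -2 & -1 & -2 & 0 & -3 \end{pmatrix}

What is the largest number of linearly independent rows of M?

3

Row reduce to echelon form.
R2 ← R2 − (3/4)·R1: [0, -1/2, 0, 1, 1/2]
R3 ← R3 + (1/2)·R1: [0, 1, 0, -6, 7]
R4 ← R4 + (1/4)·R1: [0, -5/2, 0, 7, -3/2]
R5 ← R5 + (1/4)·R1: [0, 1/2, 0, 1, -9/2]
R3 ← R3 + (2)·R2: [0, 0, 0, -4, 8]
R4 ← R4 − (5)·R2: [0, 0, 0, 2, -4]
R5 ← R5 + R2: [0, 0, 0, 2, -4]
R4 ← R4 + (1/2)·R3: [0, 0, 0, 0, 0]
R5 ← R5 + (1/2)·R3: [0, 0, 0, 0, 0]
Echelon form has 3 nonzero rows, so rank(M) = 3.
The rank gives the maximum number of linearly independent rows: 3.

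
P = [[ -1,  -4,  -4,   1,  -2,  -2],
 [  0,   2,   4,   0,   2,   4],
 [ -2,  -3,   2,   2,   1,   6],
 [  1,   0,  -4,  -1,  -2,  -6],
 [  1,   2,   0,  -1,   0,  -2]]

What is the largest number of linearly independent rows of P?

2

Row reduce to echelon form.
R3 ← R3 − (2)·R1: [0, 5, 10, 0, 5, 10]
R4 ← R4 + R1: [0, -4, -8, 0, -4, -8]
R5 ← R5 + R1: [0, -2, -4, 0, -2, -4]
R3 ← R3 − (5/2)·R2: [0, 0, 0, 0, 0, 0]
R4 ← R4 + (2)·R2: [0, 0, 0, 0, 0, 0]
R5 ← R5 + R2: [0, 0, 0, 0, 0, 0]
Echelon form has 2 nonzero rows, so rank(P) = 2.
The rank gives the maximum number of linearly independent rows: 2.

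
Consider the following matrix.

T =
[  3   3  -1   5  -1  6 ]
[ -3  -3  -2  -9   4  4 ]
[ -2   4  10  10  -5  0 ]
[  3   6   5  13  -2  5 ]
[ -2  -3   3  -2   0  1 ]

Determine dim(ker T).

Row reduce to echelon form.
R2 ← R2 + R1: [0, 0, -3, -4, 3, 10]
R3 ← R3 + (2/3)·R1: [0, 6, 28/3, 40/3, -17/3, 4]
R4 ← R4 − R1: [0, 3, 6, 8, -1, -1]
R5 ← R5 + (2/3)·R1: [0, -1, 7/3, 4/3, -2/3, 5]
Swap R2 ↔ R3
R4 ← R4 − (1/2)·R2: [0, 0, 4/3, 4/3, 11/6, -3]
R5 ← R5 + (1/6)·R2: [0, 0, 35/9, 32/9, -29/18, 17/3]
R4 ← R4 + (4/9)·R3: [0, 0, 0, -4/9, 19/6, 13/9]
R5 ← R5 + (35/27)·R3: [0, 0, 0, -44/27, 41/18, 503/27]
R5 ← R5 − (11/3)·R4: [0, 0, 0, 0, -28/3, 40/3]
5 nonzero rows, so rank(T) = 5.
T has 6 columns; by rank–nullity, nullity = 6 − 5 = 1.

1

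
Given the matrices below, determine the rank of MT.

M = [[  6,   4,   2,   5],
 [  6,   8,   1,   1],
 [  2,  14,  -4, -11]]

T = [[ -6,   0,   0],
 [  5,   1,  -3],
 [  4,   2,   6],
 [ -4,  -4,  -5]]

First compute MT:
[[-28, -12, -25],
 [  4,   6, -23],
 [ 86,  50, -11]]
Now row reduce the product.
R2 ← R2 + (1/7)·R1: [0, 30/7, -186/7]
R3 ← R3 + (43/14)·R1: [0, 92/7, -1229/14]
R3 ← R3 − (46/15)·R2: [0, 0, -63/10]
3 nonzero rows, so rank(MT) = 3.

3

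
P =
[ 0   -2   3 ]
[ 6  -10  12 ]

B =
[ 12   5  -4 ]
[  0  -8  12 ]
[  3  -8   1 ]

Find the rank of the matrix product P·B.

2

First compute PB:
[[  9,  -8, -21],
 [108,  14, -132]]
Now row reduce the product.
R2 ← R2 − (12)·R1: [0, 110, 120]
2 nonzero rows, so rank(PB) = 2.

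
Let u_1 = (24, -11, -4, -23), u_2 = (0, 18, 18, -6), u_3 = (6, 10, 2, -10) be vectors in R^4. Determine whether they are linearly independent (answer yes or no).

Form the matrix with these vectors as rows and row reduce.
R3 ← R3 − (1/4)·R1: [0, 51/4, 3, -17/4]
R3 ← R3 − (17/24)·R2: [0, 0, -39/4, 0]
3 nonzero rows, so the 3 vectors span a space of dimension 3.
Since 3 = 3, the vectors are linearly independent.

yes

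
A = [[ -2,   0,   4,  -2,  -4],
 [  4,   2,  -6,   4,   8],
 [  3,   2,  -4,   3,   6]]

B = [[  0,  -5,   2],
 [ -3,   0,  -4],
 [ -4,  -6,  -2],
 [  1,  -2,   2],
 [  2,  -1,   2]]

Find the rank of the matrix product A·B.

First compute AB:
[[-26,  -6, -24],
 [ 38,   0,  36],
 [ 25,  -3,  24]]
Now row reduce the product.
R2 ← R2 + (19/13)·R1: [0, -114/13, 12/13]
R3 ← R3 + (25/26)·R1: [0, -114/13, 12/13]
R3 ← R3 − R2: [0, 0, 0]
2 nonzero rows, so rank(AB) = 2.

2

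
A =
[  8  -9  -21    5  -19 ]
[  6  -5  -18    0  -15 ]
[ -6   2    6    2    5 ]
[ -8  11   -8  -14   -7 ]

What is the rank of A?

Row reduce to echelon form.
R2 ← R2 − (3/4)·R1: [0, 7/4, -9/4, -15/4, -3/4]
R3 ← R3 + (3/4)·R1: [0, -19/4, -39/4, 23/4, -37/4]
R4 ← R4 + R1: [0, 2, -29, -9, -26]
R3 ← R3 + (19/7)·R2: [0, 0, -111/7, -31/7, -79/7]
R4 ← R4 − (8/7)·R2: [0, 0, -185/7, -33/7, -176/7]
R4 ← R4 − (5/3)·R3: [0, 0, 0, 8/3, -19/3]
Echelon form has 4 nonzero rows, so rank(A) = 4.

4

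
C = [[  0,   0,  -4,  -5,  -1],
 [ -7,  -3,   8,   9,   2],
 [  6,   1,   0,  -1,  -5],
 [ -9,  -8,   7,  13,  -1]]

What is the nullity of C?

Row reduce to echelon form.
Swap R1 ↔ R2
R3 ← R3 + (6/7)·R1: [0, -11/7, 48/7, 47/7, -23/7]
R4 ← R4 − (9/7)·R1: [0, -29/7, -23/7, 10/7, -25/7]
Swap R2 ↔ R3
R4 ← R4 − (29/11)·R2: [0, 0, -235/11, -179/11, 56/11]
R4 ← R4 − (235/44)·R3: [0, 0, 0, 459/44, 459/44]
4 nonzero rows, so rank(C) = 4.
C has 5 columns; by rank–nullity, nullity = 5 − 4 = 1.

1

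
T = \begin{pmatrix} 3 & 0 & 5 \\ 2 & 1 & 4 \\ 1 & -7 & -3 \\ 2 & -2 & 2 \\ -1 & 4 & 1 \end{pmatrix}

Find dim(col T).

2

Row reduce to echelon form.
R2 ← R2 − (2/3)·R1: [0, 1, 2/3]
R3 ← R3 − (1/3)·R1: [0, -7, -14/3]
R4 ← R4 − (2/3)·R1: [0, -2, -4/3]
R5 ← R5 + (1/3)·R1: [0, 4, 8/3]
R3 ← R3 + (7)·R2: [0, 0, 0]
R4 ← R4 + (2)·R2: [0, 0, 0]
R5 ← R5 − (4)·R2: [0, 0, 0]
Echelon form has 2 nonzero rows, so rank(T) = 2.
The column space has dimension equal to the rank: 2.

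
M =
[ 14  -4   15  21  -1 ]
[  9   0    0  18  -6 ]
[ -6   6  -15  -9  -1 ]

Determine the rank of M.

Row reduce to echelon form.
R2 ← R2 − (9/14)·R1: [0, 18/7, -135/14, 9/2, -75/14]
R3 ← R3 + (3/7)·R1: [0, 30/7, -60/7, 0, -10/7]
R3 ← R3 − (5/3)·R2: [0, 0, 15/2, -15/2, 15/2]
Echelon form has 3 nonzero rows, so rank(M) = 3.

3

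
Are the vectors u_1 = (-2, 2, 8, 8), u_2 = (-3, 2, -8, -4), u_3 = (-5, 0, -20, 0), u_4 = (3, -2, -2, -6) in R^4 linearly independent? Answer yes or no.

no

Form the matrix with these vectors as rows and row reduce.
R2 ← R2 − (3/2)·R1: [0, -1, -20, -16]
R3 ← R3 − (5/2)·R1: [0, -5, -40, -20]
R4 ← R4 + (3/2)·R1: [0, 1, 10, 6]
R3 ← R3 − (5)·R2: [0, 0, 60, 60]
R4 ← R4 + R2: [0, 0, -10, -10]
R4 ← R4 + (1/6)·R3: [0, 0, 0, 0]
3 nonzero rows, so the 4 vectors span a space of dimension 3.
Since 3 < 4, the vectors are linearly dependent.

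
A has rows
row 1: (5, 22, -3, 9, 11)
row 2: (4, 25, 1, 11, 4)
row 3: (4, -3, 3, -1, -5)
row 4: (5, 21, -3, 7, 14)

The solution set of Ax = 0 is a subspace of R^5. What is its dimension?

Row reduce to echelon form.
R2 ← R2 − (4/5)·R1: [0, 37/5, 17/5, 19/5, -24/5]
R3 ← R3 − (4/5)·R1: [0, -103/5, 27/5, -41/5, -69/5]
R4 ← R4 − R1: [0, -1, 0, -2, 3]
R3 ← R3 + (103/37)·R2: [0, 0, 550/37, 88/37, -1005/37]
R4 ← R4 + (5/37)·R2: [0, 0, 17/37, -55/37, 87/37]
R4 ← R4 − (17/550)·R3: [0, 0, 0, -39/25, 351/110]
4 nonzero rows, so rank(A) = 4.
A has 5 columns; by rank–nullity, nullity = 5 − 4 = 1.

1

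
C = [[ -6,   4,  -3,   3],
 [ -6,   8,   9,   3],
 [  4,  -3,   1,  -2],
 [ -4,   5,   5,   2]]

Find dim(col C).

2

Row reduce to echelon form.
R2 ← R2 − R1: [0, 4, 12, 0]
R3 ← R3 + (2/3)·R1: [0, -1/3, -1, 0]
R4 ← R4 − (2/3)·R1: [0, 7/3, 7, 0]
R3 ← R3 + (1/12)·R2: [0, 0, 0, 0]
R4 ← R4 − (7/12)·R2: [0, 0, 0, 0]
Echelon form has 2 nonzero rows, so rank(C) = 2.
The column space has dimension equal to the rank: 2.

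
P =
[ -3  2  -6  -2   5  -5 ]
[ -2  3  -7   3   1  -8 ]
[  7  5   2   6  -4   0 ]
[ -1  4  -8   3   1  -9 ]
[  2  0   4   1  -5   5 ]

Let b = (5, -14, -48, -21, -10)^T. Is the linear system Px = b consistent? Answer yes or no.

yes

Row reduce the augmented matrix [P | b].
R2 ← R2 − (2/3)·R1: [0, 5/3, -3, 13/3, -7/3, -14/3, -52/3]
R3 ← R3 + (7/3)·R1: [0, 29/3, -12, 4/3, 23/3, -35/3, -109/3]
R4 ← R4 − (1/3)·R1: [0, 10/3, -6, 11/3, -2/3, -22/3, -68/3]
R5 ← R5 + (2/3)·R1: [0, 4/3, 0, -1/3, -5/3, 5/3, -20/3]
R3 ← R3 − (29/5)·R2: [0, 0, 27/5, -119/5, 106/5, 77/5, 321/5]
R4 ← R4 − (2)·R2: [0, 0, 0, -5, 4, 2, 12]
R5 ← R5 − (4/5)·R2: [0, 0, 12/5, -19/5, 1/5, 27/5, 36/5]
R5 ← R5 − (4/9)·R3: [0, 0, 0, 61/9, -83/9, -13/9, -64/3]
R5 ← R5 + (61/45)·R4: [0, 0, 0, 0, -19/5, 19/15, -76/15]
The echelon form has 5 nonzero rows, and every pivot lies in the first 6 columns, so rank(P) = rank([P|b]) = 5.
The system is consistent.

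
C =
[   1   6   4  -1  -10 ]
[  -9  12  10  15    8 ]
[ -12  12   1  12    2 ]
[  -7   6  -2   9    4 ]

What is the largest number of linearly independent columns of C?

4

Row reduce to echelon form.
R2 ← R2 + (9)·R1: [0, 66, 46, 6, -82]
R3 ← R3 + (12)·R1: [0, 84, 49, 0, -118]
R4 ← R4 + (7)·R1: [0, 48, 26, 2, -66]
R3 ← R3 − (14/11)·R2: [0, 0, -105/11, -84/11, -150/11]
R4 ← R4 − (8/11)·R2: [0, 0, -82/11, -26/11, -70/11]
R4 ← R4 − (82/105)·R3: [0, 0, 0, 18/5, 30/7]
Echelon form has 4 nonzero rows, so rank(C) = 4.
The rank gives the maximum number of linearly independent columns: 4.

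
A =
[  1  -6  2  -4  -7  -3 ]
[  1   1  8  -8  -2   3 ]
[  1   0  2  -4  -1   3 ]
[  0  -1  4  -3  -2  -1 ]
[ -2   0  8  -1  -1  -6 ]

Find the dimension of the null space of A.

2

Row reduce to echelon form.
R2 ← R2 − R1: [0, 7, 6, -4, 5, 6]
R3 ← R3 − R1: [0, 6, 0, 0, 6, 6]
R5 ← R5 + (2)·R1: [0, -12, 12, -9, -15, -12]
R3 ← R3 − (6/7)·R2: [0, 0, -36/7, 24/7, 12/7, 6/7]
R4 ← R4 + (1/7)·R2: [0, 0, 34/7, -25/7, -9/7, -1/7]
R5 ← R5 + (12/7)·R2: [0, 0, 156/7, -111/7, -45/7, -12/7]
R4 ← R4 + (17/18)·R3: [0, 0, 0, -1/3, 1/3, 2/3]
R5 ← R5 + (13/3)·R3: [0, 0, 0, -1, 1, 2]
R5 ← R5 − (3)·R4: [0, 0, 0, 0, 0, 0]
4 nonzero rows, so rank(A) = 4.
A has 6 columns; by rank–nullity, nullity = 6 − 4 = 2.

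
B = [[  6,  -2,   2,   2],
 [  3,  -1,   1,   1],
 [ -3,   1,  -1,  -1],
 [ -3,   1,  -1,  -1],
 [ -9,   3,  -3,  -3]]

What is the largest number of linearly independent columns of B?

Row reduce to echelon form.
R2 ← R2 − (1/2)·R1: [0, 0, 0, 0]
R3 ← R3 + (1/2)·R1: [0, 0, 0, 0]
R4 ← R4 + (1/2)·R1: [0, 0, 0, 0]
R5 ← R5 + (3/2)·R1: [0, 0, 0, 0]
Echelon form has 1 nonzero row, so rank(B) = 1.
The rank gives the maximum number of linearly independent columns: 1.

1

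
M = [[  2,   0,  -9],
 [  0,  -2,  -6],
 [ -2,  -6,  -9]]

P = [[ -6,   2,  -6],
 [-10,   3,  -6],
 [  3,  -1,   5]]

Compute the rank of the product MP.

2

First compute MP:
[[-39,  13, -57],
 [  2,   0, -18],
 [ 45, -13,   3]]
Now row reduce the product.
R2 ← R2 + (2/39)·R1: [0, 2/3, -272/13]
R3 ← R3 + (15/13)·R1: [0, 2, -816/13]
R3 ← R3 − (3)·R2: [0, 0, 0]
2 nonzero rows, so rank(MP) = 2.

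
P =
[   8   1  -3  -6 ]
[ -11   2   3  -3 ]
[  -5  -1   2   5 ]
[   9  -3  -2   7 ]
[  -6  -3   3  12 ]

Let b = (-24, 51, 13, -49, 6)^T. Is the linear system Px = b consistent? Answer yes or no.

yes

Row reduce the augmented matrix [P | b].
R2 ← R2 + (11/8)·R1: [0, 27/8, -9/8, -45/4, 18]
R3 ← R3 + (5/8)·R1: [0, -3/8, 1/8, 5/4, -2]
R4 ← R4 − (9/8)·R1: [0, -33/8, 11/8, 55/4, -22]
R5 ← R5 + (3/4)·R1: [0, -9/4, 3/4, 15/2, -12]
R3 ← R3 + (1/9)·R2: [0, 0, 0, 0, 0]
R4 ← R4 + (11/9)·R2: [0, 0, 0, 0, 0]
R5 ← R5 + (2/3)·R2: [0, 0, 0, 0, 0]
The echelon form has 2 nonzero rows, and every pivot lies in the first 4 columns, so rank(P) = rank([P|b]) = 2.
The system is consistent.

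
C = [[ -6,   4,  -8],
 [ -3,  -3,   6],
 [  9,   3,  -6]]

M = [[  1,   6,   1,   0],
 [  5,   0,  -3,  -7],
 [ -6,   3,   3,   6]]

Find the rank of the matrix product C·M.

First compute CM:
[[ 62, -60, -42, -76],
 [-54,   0,  24,  57],
 [ 60,  36, -18, -57]]
Now row reduce the product.
R2 ← R2 + (27/31)·R1: [0, -1620/31, -390/31, -285/31]
R3 ← R3 − (30/31)·R1: [0, 2916/31, 702/31, 513/31]
R3 ← R3 + (9/5)·R2: [0, 0, 0, 0]
2 nonzero rows, so rank(CM) = 2.

2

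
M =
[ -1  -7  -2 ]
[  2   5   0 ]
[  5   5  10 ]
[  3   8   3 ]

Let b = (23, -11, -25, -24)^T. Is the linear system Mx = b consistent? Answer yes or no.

Row reduce the augmented matrix [M | b].
R2 ← R2 + (2)·R1: [0, -9, -4, 35]
R3 ← R3 + (5)·R1: [0, -30, 0, 90]
R4 ← R4 + (3)·R1: [0, -13, -3, 45]
R3 ← R3 − (10/3)·R2: [0, 0, 40/3, -80/3]
R4 ← R4 − (13/9)·R2: [0, 0, 25/9, -50/9]
R4 ← R4 − (5/24)·R3: [0, 0, 0, 0]
The echelon form has 3 nonzero rows, and every pivot lies in the first 3 columns, so rank(M) = rank([M|b]) = 3.
The system is consistent.

yes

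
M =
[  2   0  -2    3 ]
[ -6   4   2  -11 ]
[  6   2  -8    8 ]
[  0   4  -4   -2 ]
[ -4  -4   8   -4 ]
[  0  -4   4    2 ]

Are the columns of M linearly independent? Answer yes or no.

no

Row reduce M to echelon form.
R2 ← R2 + (3)·R1: [0, 4, -4, -2]
R3 ← R3 − (3)·R1: [0, 2, -2, -1]
R5 ← R5 + (2)·R1: [0, -4, 4, 2]
R3 ← R3 − (1/2)·R2: [0, 0, 0, 0]
R4 ← R4 − R2: [0, 0, 0, 0]
R5 ← R5 + R2: [0, 0, 0, 0]
R6 ← R6 + R2: [0, 0, 0, 0]
2 pivots among 4 columns.
Only 2 < 4 pivot columns, so the columns are linearly dependent.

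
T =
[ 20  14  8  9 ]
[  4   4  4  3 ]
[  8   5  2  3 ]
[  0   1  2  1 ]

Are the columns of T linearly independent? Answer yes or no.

Row reduce T to echelon form.
R2 ← R2 − (1/5)·R1: [0, 6/5, 12/5, 6/5]
R3 ← R3 − (2/5)·R1: [0, -3/5, -6/5, -3/5]
R3 ← R3 + (1/2)·R2: [0, 0, 0, 0]
R4 ← R4 − (5/6)·R2: [0, 0, 0, 0]
2 pivots among 4 columns.
Only 2 < 4 pivot columns, so the columns are linearly dependent.

no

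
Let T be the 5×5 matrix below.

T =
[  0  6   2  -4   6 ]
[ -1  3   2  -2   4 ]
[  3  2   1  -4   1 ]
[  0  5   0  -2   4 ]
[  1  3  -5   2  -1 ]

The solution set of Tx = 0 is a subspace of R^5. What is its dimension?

Row reduce to echelon form.
Swap R1 ↔ R2
R3 ← R3 + (3)·R1: [0, 11, 7, -10, 13]
R5 ← R5 + R1: [0, 6, -3, 0, 3]
R3 ← R3 − (11/6)·R2: [0, 0, 10/3, -8/3, 2]
R4 ← R4 − (5/6)·R2: [0, 0, -5/3, 4/3, -1]
R5 ← R5 − R2: [0, 0, -5, 4, -3]
R4 ← R4 + (1/2)·R3: [0, 0, 0, 0, 0]
R5 ← R5 + (3/2)·R3: [0, 0, 0, 0, 0]
3 nonzero rows, so rank(T) = 3.
T has 5 columns; by rank–nullity, nullity = 5 − 3 = 2.

2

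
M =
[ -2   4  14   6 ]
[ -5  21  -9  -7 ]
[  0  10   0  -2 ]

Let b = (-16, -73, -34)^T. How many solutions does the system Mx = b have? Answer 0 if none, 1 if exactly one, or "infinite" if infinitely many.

Row reduce the augmented matrix [M | b].
R2 ← R2 − (5/2)·R1: [0, 11, -44, -22, -33]
R3 ← R3 − (10/11)·R2: [0, 0, 40, 18, -4]
The echelon form has 3 nonzero rows, and every pivot lies in the first 4 columns, so rank(M) = rank([M|b]) = 3.
The system is consistent.
rank = 3 < 4 unknowns, so there are infinitely many solutions.

infinite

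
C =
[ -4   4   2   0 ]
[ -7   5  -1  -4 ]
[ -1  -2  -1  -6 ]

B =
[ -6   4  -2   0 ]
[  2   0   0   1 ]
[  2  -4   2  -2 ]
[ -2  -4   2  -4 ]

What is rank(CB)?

First compute CB:
[[ 36, -24,  12,   0],
 [ 58,  -8,   4,  23],
 [ 12,  24, -12,  24]]
Now row reduce the product.
R2 ← R2 − (29/18)·R1: [0, 92/3, -46/3, 23]
R3 ← R3 − (1/3)·R1: [0, 32, -16, 24]
R3 ← R3 − (24/23)·R2: [0, 0, 0, 0]
2 nonzero rows, so rank(CB) = 2.

2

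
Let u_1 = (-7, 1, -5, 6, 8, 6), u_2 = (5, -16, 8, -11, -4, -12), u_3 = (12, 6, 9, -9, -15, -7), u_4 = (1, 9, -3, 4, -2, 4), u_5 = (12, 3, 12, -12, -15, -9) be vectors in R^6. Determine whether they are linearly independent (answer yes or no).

Form the matrix with these vectors as rows and row reduce.
R2 ← R2 + (5/7)·R1: [0, -107/7, 31/7, -47/7, 12/7, -54/7]
R3 ← R3 + (12/7)·R1: [0, 54/7, 3/7, 9/7, -9/7, 23/7]
R4 ← R4 + (1/7)·R1: [0, 64/7, -26/7, 34/7, -6/7, 34/7]
R5 ← R5 + (12/7)·R1: [0, 33/7, 24/7, -12/7, -9/7, 9/7]
R3 ← R3 + (54/107)·R2: [0, 0, 285/107, -225/107, -45/107, -65/107]
R4 ← R4 + (64/107)·R2: [0, 0, -114/107, 90/107, 18/107, 26/107]
R5 ← R5 + (33/107)·R2: [0, 0, 513/107, -405/107, -81/107, -117/107]
R4 ← R4 + (2/5)·R3: [0, 0, 0, 0, 0, 0]
R5 ← R5 − (9/5)·R3: [0, 0, 0, 0, 0, 0]
3 nonzero rows, so the 5 vectors span a space of dimension 3.
Since 3 < 5, the vectors are linearly dependent.

no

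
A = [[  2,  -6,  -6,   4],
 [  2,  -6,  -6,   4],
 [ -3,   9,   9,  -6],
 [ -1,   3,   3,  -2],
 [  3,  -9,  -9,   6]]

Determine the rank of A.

1

Row reduce to echelon form.
R2 ← R2 − R1: [0, 0, 0, 0]
R3 ← R3 + (3/2)·R1: [0, 0, 0, 0]
R4 ← R4 + (1/2)·R1: [0, 0, 0, 0]
R5 ← R5 − (3/2)·R1: [0, 0, 0, 0]
Echelon form has 1 nonzero row, so rank(A) = 1.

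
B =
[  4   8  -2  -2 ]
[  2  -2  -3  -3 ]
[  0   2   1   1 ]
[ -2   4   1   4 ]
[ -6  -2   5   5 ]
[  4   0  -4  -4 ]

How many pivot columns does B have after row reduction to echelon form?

Row reduce to echelon form.
R2 ← R2 − (1/2)·R1: [0, -6, -2, -2]
R4 ← R4 + (1/2)·R1: [0, 8, 0, 3]
R5 ← R5 + (3/2)·R1: [0, 10, 2, 2]
R6 ← R6 − R1: [0, -8, -2, -2]
R3 ← R3 + (1/3)·R2: [0, 0, 1/3, 1/3]
R4 ← R4 + (4/3)·R2: [0, 0, -8/3, 1/3]
R5 ← R5 + (5/3)·R2: [0, 0, -4/3, -4/3]
R6 ← R6 − (4/3)·R2: [0, 0, 2/3, 2/3]
R4 ← R4 + (8)·R3: [0, 0, 0, 3]
R5 ← R5 + (4)·R3: [0, 0, 0, 0]
R6 ← R6 − (2)·R3: [0, 0, 0, 0]
Echelon form has 4 nonzero rows, so rank(B) = 4.
Each nonzero row contributes one pivot column: 4 pivot columns.

4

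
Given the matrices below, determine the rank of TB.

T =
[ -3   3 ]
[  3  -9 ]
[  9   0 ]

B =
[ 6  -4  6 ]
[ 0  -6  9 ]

2

First compute TB:
[[-18,  -6,   9],
 [ 18,  42, -63],
 [ 54, -36,  54]]
Now row reduce the product.
R2 ← R2 + R1: [0, 36, -54]
R3 ← R3 + (3)·R1: [0, -54, 81]
R3 ← R3 + (3/2)·R2: [0, 0, 0]
2 nonzero rows, so rank(TB) = 2.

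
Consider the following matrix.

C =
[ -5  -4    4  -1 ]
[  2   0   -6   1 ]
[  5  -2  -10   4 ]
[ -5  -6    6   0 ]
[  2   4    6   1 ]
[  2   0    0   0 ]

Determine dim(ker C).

0

Row reduce to echelon form.
R2 ← R2 + (2/5)·R1: [0, -8/5, -22/5, 3/5]
R3 ← R3 + R1: [0, -6, -6, 3]
R4 ← R4 − R1: [0, -2, 2, 1]
R5 ← R5 + (2/5)·R1: [0, 12/5, 38/5, 3/5]
R6 ← R6 + (2/5)·R1: [0, -8/5, 8/5, -2/5]
R3 ← R3 − (15/4)·R2: [0, 0, 21/2, 3/4]
R4 ← R4 − (5/4)·R2: [0, 0, 15/2, 1/4]
R5 ← R5 + (3/2)·R2: [0, 0, 1, 3/2]
R6 ← R6 − R2: [0, 0, 6, -1]
R4 ← R4 − (5/7)·R3: [0, 0, 0, -2/7]
R5 ← R5 − (2/21)·R3: [0, 0, 0, 10/7]
R6 ← R6 − (4/7)·R3: [0, 0, 0, -10/7]
R5 ← R5 + (5)·R4: [0, 0, 0, 0]
R6 ← R6 − (5)·R4: [0, 0, 0, 0]
4 nonzero rows, so rank(C) = 4.
C has 4 columns; by rank–nullity, nullity = 4 − 4 = 0.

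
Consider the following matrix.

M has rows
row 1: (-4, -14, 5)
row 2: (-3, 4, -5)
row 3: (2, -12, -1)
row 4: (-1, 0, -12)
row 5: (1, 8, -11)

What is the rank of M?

Row reduce to echelon form.
R2 ← R2 − (3/4)·R1: [0, 29/2, -35/4]
R3 ← R3 + (1/2)·R1: [0, -19, 3/2]
R4 ← R4 − (1/4)·R1: [0, 7/2, -53/4]
R5 ← R5 + (1/4)·R1: [0, 9/2, -39/4]
R3 ← R3 + (38/29)·R2: [0, 0, -289/29]
R4 ← R4 − (7/29)·R2: [0, 0, -323/29]
R5 ← R5 − (9/29)·R2: [0, 0, -204/29]
R4 ← R4 − (19/17)·R3: [0, 0, 0]
R5 ← R5 − (12/17)·R3: [0, 0, 0]
Echelon form has 3 nonzero rows, so rank(M) = 3.

3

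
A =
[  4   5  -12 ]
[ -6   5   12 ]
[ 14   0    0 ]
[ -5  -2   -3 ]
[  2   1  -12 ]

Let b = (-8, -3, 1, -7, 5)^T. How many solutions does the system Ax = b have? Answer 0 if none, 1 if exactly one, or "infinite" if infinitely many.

0

Row reduce the augmented matrix [A | b].
R2 ← R2 + (3/2)·R1: [0, 25/2, -6, -15]
R3 ← R3 − (7/2)·R1: [0, -35/2, 42, 29]
R4 ← R4 + (5/4)·R1: [0, 17/4, -18, -17]
R5 ← R5 − (1/2)·R1: [0, -3/2, -6, 9]
R3 ← R3 + (7/5)·R2: [0, 0, 168/5, 8]
R4 ← R4 − (17/50)·R2: [0, 0, -399/25, -119/10]
R5 ← R5 + (3/25)·R2: [0, 0, -168/25, 36/5]
R4 ← R4 + (19/40)·R3: [0, 0, 0, -81/10]
R5 ← R5 + (1/5)·R3: [0, 0, 0, 44/5]
R5 ← R5 + (88/81)·R4: [0, 0, 0, 0]
The echelon form has 4 nonzero rows; the last pivot sits in the augmented column, so rank(A) = 3 but rank([A|b]) = 4.
Since the ranks differ, the system is inconsistent.
It has no solutions.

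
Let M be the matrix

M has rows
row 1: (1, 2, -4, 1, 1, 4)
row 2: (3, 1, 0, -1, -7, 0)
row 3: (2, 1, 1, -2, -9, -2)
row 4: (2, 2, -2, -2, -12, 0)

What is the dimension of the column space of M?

Row reduce to echelon form.
R2 ← R2 − (3)·R1: [0, -5, 12, -4, -10, -12]
R3 ← R3 − (2)·R1: [0, -3, 9, -4, -11, -10]
R4 ← R4 − (2)·R1: [0, -2, 6, -4, -14, -8]
R3 ← R3 − (3/5)·R2: [0, 0, 9/5, -8/5, -5, -14/5]
R4 ← R4 − (2/5)·R2: [0, 0, 6/5, -12/5, -10, -16/5]
R4 ← R4 − (2/3)·R3: [0, 0, 0, -4/3, -20/3, -4/3]
Echelon form has 4 nonzero rows, so rank(M) = 4.
The column space has dimension equal to the rank: 4.

4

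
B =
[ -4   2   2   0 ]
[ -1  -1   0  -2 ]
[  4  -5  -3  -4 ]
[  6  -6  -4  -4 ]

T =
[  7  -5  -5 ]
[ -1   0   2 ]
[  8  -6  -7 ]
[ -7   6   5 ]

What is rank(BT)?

2

First compute BT:
[[-14,   8,  10],
 [  8,  -7,  -7],
 [ 37, -26, -29],
 [ 44, -30, -34]]
Now row reduce the product.
R2 ← R2 + (4/7)·R1: [0, -17/7, -9/7]
R3 ← R3 + (37/14)·R1: [0, -34/7, -18/7]
R4 ← R4 + (22/7)·R1: [0, -34/7, -18/7]
R3 ← R3 − (2)·R2: [0, 0, 0]
R4 ← R4 − (2)·R2: [0, 0, 0]
2 nonzero rows, so rank(BT) = 2.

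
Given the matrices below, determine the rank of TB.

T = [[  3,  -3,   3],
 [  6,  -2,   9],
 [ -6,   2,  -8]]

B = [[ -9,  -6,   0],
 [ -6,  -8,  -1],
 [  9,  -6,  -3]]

2

First compute TB:
[[ 18, -12,  -6],
 [ 39, -74, -25],
 [-30,  68,  22]]
Now row reduce the product.
R2 ← R2 − (13/6)·R1: [0, -48, -12]
R3 ← R3 + (5/3)·R1: [0, 48, 12]
R3 ← R3 + R2: [0, 0, 0]
2 nonzero rows, so rank(TB) = 2.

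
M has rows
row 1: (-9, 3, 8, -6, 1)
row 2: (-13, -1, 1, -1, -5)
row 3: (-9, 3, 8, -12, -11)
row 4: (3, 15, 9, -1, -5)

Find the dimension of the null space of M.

Row reduce to echelon form.
R2 ← R2 − (13/9)·R1: [0, -16/3, -95/9, 23/3, -58/9]
R3 ← R3 − R1: [0, 0, 0, -6, -12]
R4 ← R4 + (1/3)·R1: [0, 16, 35/3, -3, -14/3]
R4 ← R4 + (3)·R2: [0, 0, -20, 20, -24]
Swap R3 ↔ R4
4 nonzero rows, so rank(M) = 4.
M has 5 columns; by rank–nullity, nullity = 5 − 4 = 1.

1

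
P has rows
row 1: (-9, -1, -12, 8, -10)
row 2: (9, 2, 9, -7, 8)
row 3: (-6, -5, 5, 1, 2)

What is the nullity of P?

3

Row reduce to echelon form.
R2 ← R2 + R1: [0, 1, -3, 1, -2]
R3 ← R3 − (2/3)·R1: [0, -13/3, 13, -13/3, 26/3]
R3 ← R3 + (13/3)·R2: [0, 0, 0, 0, 0]
2 nonzero rows, so rank(P) = 2.
P has 5 columns; by rank–nullity, nullity = 5 − 2 = 3.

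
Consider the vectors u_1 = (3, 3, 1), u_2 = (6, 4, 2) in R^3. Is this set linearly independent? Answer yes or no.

Form the matrix with these vectors as rows and row reduce.
R2 ← R2 − (2)·R1: [0, -2, 0]
2 nonzero rows, so the 2 vectors span a space of dimension 2.
Since 2 = 2, the vectors are linearly independent.

yes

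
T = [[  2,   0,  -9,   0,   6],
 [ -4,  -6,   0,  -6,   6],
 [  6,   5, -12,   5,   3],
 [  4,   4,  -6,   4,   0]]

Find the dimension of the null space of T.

Row reduce to echelon form.
R2 ← R2 + (2)·R1: [0, -6, -18, -6, 18]
R3 ← R3 − (3)·R1: [0, 5, 15, 5, -15]
R4 ← R4 − (2)·R1: [0, 4, 12, 4, -12]
R3 ← R3 + (5/6)·R2: [0, 0, 0, 0, 0]
R4 ← R4 + (2/3)·R2: [0, 0, 0, 0, 0]
2 nonzero rows, so rank(T) = 2.
T has 5 columns; by rank–nullity, nullity = 5 − 2 = 3.

3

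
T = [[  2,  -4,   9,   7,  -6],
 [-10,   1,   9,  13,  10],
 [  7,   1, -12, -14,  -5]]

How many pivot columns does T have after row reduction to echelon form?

3

Row reduce to echelon form.
R2 ← R2 + (5)·R1: [0, -19, 54, 48, -20]
R3 ← R3 − (7/2)·R1: [0, 15, -87/2, -77/2, 16]
R3 ← R3 + (15/19)·R2: [0, 0, -33/38, -23/38, 4/19]
Echelon form has 3 nonzero rows, so rank(T) = 3.
Each nonzero row contributes one pivot column: 3 pivot columns.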